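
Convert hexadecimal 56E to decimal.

Expand by place value (powers of 16):
Digit values: E = 14
56E = 5 × 16^2 + 6 × 16^1 + 14 × 16^0
= 5 × 256 + 6 × 16 + 14 × 1
= 1280 + 96 + 14
= 1390



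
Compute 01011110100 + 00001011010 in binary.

Add column by column from the right: bit + bit + carry-in; write the sum mod 2, carry 1 when the sum is 2 or 3.
carry:  00111100000
        01011110100
+       00001011010
-------------------
       001101001110
(the carry out of the leftmost column, 0, becomes the leading bit)
Decimal check:
  01011110100 = 512 + 128 + 64 + 32 + 16 + 4 = 756
  00001011010 = 64 + 16 + 8 + 2 = 90
  756 + 90 = 846, and 001101001110 = 512 + 256 + 64 + 8 + 4 + 2 = 846 ✓



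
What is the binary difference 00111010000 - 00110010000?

Method 1 - Direct subtraction (column by column from the right: bit − bit − borrow-in; if negative, add 2 and borrow 1 from the next column):
borrow: 00000000000
        00111010000
-       00110010000
-------------------
        00001000000

Method 2 - Add two's complement:
Two's complement of 00110010000: invert → 11001101111, add 1 → 11001110000
  00111010000
+ 11001110000
-------------
 100001000000  (end carry out of the top bit = 1)
Discarding the end carry: 00001000000
Decimal check:
  00111010000 = 256 + 128 + 64 + 16 = 464
  00110010000 = 256 + 128 + 16 = 400
  464 - 400 = 64, and 00001000000 = 64 ✓



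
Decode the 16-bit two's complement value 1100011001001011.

Binary: 1100011001001011
Sign bit: 1 (negative)
Invert: 0011100110110100
Add 1:  0011100110110101
Magnitude: 0011100110110101 = 8192 + 4096 + 2048 + 256 + 128 + 32 + 16 + 4 + 1 = 14773
Value: -14773



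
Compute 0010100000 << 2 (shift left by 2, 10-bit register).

Original: 0010100000 (decimal 160)
Shift left by 2 positions
Append 2 zeros on the right
Result: 1010000000 (decimal 640)
Equivalent: 160 << 2 = 160 × 2^2 = 640



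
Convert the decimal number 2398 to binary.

Using repeated division by 2:
2398 ÷ 2 = 1199 remainder 0
1199 ÷ 2 = 599 remainder 1
599 ÷ 2 = 299 remainder 1
299 ÷ 2 = 149 remainder 1
149 ÷ 2 = 74 remainder 1
74 ÷ 2 = 37 remainder 0
37 ÷ 2 = 18 remainder 1
18 ÷ 2 = 9 remainder 0
9 ÷ 2 = 4 remainder 1
4 ÷ 2 = 2 remainder 0
2 ÷ 2 = 1 remainder 0
1 ÷ 2 = 0 remainder 1
Reading remainders bottom to top: 100101011110



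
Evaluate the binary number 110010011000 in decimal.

Sum of powers of 2 for each 1-bit:
2^3 + 2^4 + 2^7 + 2^10 + 2^11
= 8 + 16 + 128 + 1024 + 2048
= 3224



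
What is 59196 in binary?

Using repeated division by 2:
59196 ÷ 2 = 29598 remainder 0
29598 ÷ 2 = 14799 remainder 0
14799 ÷ 2 = 7399 remainder 1
7399 ÷ 2 = 3699 remainder 1
3699 ÷ 2 = 1849 remainder 1
1849 ÷ 2 = 924 remainder 1
924 ÷ 2 = 462 remainder 0
462 ÷ 2 = 231 remainder 0
231 ÷ 2 = 115 remainder 1
115 ÷ 2 = 57 remainder 1
57 ÷ 2 = 28 remainder 1
28 ÷ 2 = 14 remainder 0
14 ÷ 2 = 7 remainder 0
7 ÷ 2 = 3 remainder 1
3 ÷ 2 = 1 remainder 1
1 ÷ 2 = 0 remainder 1
Reading remainders bottom to top: 1110011100111100



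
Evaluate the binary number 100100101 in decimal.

Sum of powers of 2 for each 1-bit:
2^0 + 2^2 + 2^5 + 2^8
= 1 + 4 + 32 + 256
= 293



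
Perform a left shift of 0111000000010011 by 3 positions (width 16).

Original: 0111000000010011 (decimal 28691)
Shift left by 3 positions
Append 3 zeros on the right and drop the 3 high bits that overflow the 16-bit width
Result: 1000000010011000 (decimal 32920)
Equivalent: 28691 << 3 = 28691 × 2^3 = 229528, truncated to 16 bits = 32920



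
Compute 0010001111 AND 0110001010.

AND: 1 only when both bits are 1
  0010001111
& 0110001010
------------
  0010001010
Decimal: 143 & 394 = 138



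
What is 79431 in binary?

Using repeated division by 2:
79431 ÷ 2 = 39715 remainder 1
39715 ÷ 2 = 19857 remainder 1
19857 ÷ 2 = 9928 remainder 1
9928 ÷ 2 = 4964 remainder 0
4964 ÷ 2 = 2482 remainder 0
2482 ÷ 2 = 1241 remainder 0
1241 ÷ 2 = 620 remainder 1
620 ÷ 2 = 310 remainder 0
310 ÷ 2 = 155 remainder 0
155 ÷ 2 = 77 remainder 1
77 ÷ 2 = 38 remainder 1
38 ÷ 2 = 19 remainder 0
19 ÷ 2 = 9 remainder 1
9 ÷ 2 = 4 remainder 1
4 ÷ 2 = 2 remainder 0
2 ÷ 2 = 1 remainder 0
1 ÷ 2 = 0 remainder 1
Reading remainders bottom to top: 10011011001000111



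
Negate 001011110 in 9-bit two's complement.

Original: 001011110
Step 1 - Invert all bits: 110100001
Step 2 - Add 1: 110100010
Verification: 001011110 + 110100010 = 1000000000; discarding the end carry (carry out of the top bit) leaves the 9-bit value 000000000, as required for x + (-x)



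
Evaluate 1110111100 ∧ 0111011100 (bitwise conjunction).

AND: 1 only when both bits are 1
  1110111100
& 0111011100
------------
  0110011100
Decimal: 956 & 476 = 412



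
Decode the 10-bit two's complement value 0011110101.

Binary: 0011110101
Sign bit: 0 (non-negative)
Read directly as an unsigned value:
0011110101 = 128 + 64 + 32 + 16 + 4 + 1 = 245
Value: 245



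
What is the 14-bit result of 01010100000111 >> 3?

Original: 01010100000111 (decimal 5383)
Shift right by 3 positions
Drop the 3 low bits; fill with zeros on the left
Result: 00001010100000 (decimal 672)
Equivalent: 5383 >> 3 = 5383 ÷ 2^3 = 672



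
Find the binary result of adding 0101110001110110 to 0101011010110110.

Add column by column from the right: bit + bit + carry-in; write the sum mod 2, carry 1 when the sum is 2 or 3.
carry:  1011100111101100
        0101110001110110
+       0101011010110110
------------------------
       01011001100101100
(the carry out of the leftmost column, 0, becomes the leading bit)
Decimal check:
  0101110001110110 = 16384 + 4096 + 2048 + 1024 + 64 + 32 + 16 + 4 + 2 = 23670
  0101011010110110 = 16384 + 4096 + 1024 + 512 + 128 + 32 + 16 + 4 + 2 = 22198
  23670 + 22198 = 45868, and 01011001100101100 = 32768 + 8192 + 4096 + 512 + 256 + 32 + 8 + 4 = 45868 ✓



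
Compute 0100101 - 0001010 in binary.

Method 1 - Direct subtraction (column by column from the right: bit − bit − borrow-in; if negative, add 2 and borrow 1 from the next column):
borrow: 0110100
        0100101
-       0001010
---------------
        0011011

Method 2 - Add two's complement:
Two's complement of 0001010: invert → 1110101, add 1 → 1110110
  0100101
+ 1110110
---------
 10011011  (end carry out of the top bit = 1)
Discarding the end carry: 0011011
Decimal check:
  0100101 = 32 + 4 + 1 = 37
  0001010 = 8 + 2 = 10
  37 - 10 = 27, and 0011011 = 16 + 8 + 2 + 1 = 27 ✓



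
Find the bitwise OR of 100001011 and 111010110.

OR: 1 when either bit is 1
  100001011
| 111010110
-----------
  111011111
Decimal: 267 | 470 = 479



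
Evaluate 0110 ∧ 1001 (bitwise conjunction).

AND: 1 only when both bits are 1
  0110
& 1001
------
  0000
Decimal: 6 & 9 = 0



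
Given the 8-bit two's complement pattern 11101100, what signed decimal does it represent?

Binary: 11101100
Sign bit: 1 (negative)
Invert: 00010011
Add 1:  00010100
Magnitude: 00010100 = 16 + 4 = 20
Value: -20



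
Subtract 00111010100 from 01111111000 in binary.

Method 1 - Direct subtraction (column by column from the right: bit − bit − borrow-in; if negative, add 2 and borrow 1 from the next column):
borrow: 00000001000
        01111111000
-       00111010100
-------------------
        01000100100

Method 2 - Add two's complement:
Two's complement of 00111010100: invert → 11000101011, add 1 → 11000101100
  01111111000
+ 11000101100
-------------
 101000100100  (end carry out of the top bit = 1)
Discarding the end carry: 01000100100
Decimal check:
  01111111000 = 512 + 256 + 128 + 64 + 32 + 16 + 8 = 1016
  00111010100 = 256 + 128 + 64 + 16 + 4 = 468
  1016 - 468 = 548, and 01000100100 = 512 + 32 + 4 = 548 ✓



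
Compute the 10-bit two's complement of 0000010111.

Original: 0000010111
Step 1 - Invert all bits: 1111101000
Step 2 - Add 1: 1111101001
Verification: 0000010111 + 1111101001 = 10000000000; discarding the end carry (carry out of the top bit) leaves the 10-bit value 0000000000, as required for x + (-x)



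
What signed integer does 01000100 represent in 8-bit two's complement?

Binary: 01000100
Sign bit: 0 (non-negative)
Read directly as an unsigned value:
01000100 = 64 + 4 = 68
Value: 68



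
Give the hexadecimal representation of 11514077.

Using repeated division by 16 (digits 10–15 are A–F):
11514077 ÷ 16 = 719629 remainder 13 (D)
719629 ÷ 16 = 44976 remainder 13 (D)
44976 ÷ 16 = 2811 remainder 0
2811 ÷ 16 = 175 remainder 11 (B)
175 ÷ 16 = 10 remainder 15 (F)
10 ÷ 16 = 0 remainder 10 (A)
Reading remainders bottom to top: AFB0DD



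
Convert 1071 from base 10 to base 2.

Using repeated division by 2:
1071 ÷ 2 = 535 remainder 1
535 ÷ 2 = 267 remainder 1
267 ÷ 2 = 133 remainder 1
133 ÷ 2 = 66 remainder 1
66 ÷ 2 = 33 remainder 0
33 ÷ 2 = 16 remainder 1
16 ÷ 2 = 8 remainder 0
8 ÷ 2 = 4 remainder 0
4 ÷ 2 = 2 remainder 0
2 ÷ 2 = 1 remainder 0
1 ÷ 2 = 0 remainder 1
Reading remainders bottom to top: 10000101111



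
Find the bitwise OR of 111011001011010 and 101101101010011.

OR: 1 when either bit is 1
  111011001011010
| 101101101010011
-----------------
  111111101011011
Decimal: 30298 | 23379 = 32603



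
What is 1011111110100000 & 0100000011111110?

AND: 1 only when both bits are 1
  1011111110100000
& 0100000011111110
------------------
  0000000010100000
Decimal: 49056 & 16638 = 160



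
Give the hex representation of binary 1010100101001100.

Group into 4-bit nibbles from right:
  1010 = A
  1001 = 9
  0100 = 4
  1100 = C
Result: A94C



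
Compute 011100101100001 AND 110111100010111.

AND: 1 only when both bits are 1
  011100101100001
& 110111100010111
-----------------
  010100100000001
Decimal: 14689 & 28439 = 10497



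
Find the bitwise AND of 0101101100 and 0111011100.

AND: 1 only when both bits are 1
  0101101100
& 0111011100
------------
  0101001100
Decimal: 364 & 476 = 332



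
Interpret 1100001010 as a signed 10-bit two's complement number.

Binary: 1100001010
Sign bit: 1 (negative)
Invert: 0011110101
Add 1:  0011110110
Magnitude: 0011110110 = 128 + 64 + 32 + 16 + 4 + 2 = 246
Value: -246



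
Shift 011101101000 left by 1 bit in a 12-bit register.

Original: 011101101000 (decimal 1896)
Shift left by 1 position
Append 1 zero on the right
Result: 111011010000 (decimal 3792)
Equivalent: 1896 << 1 = 1896 × 2^1 = 3792



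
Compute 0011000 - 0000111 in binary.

Method 1 - Direct subtraction (column by column from the right: bit − bit − borrow-in; if negative, add 2 and borrow 1 from the next column):
borrow: 0001110
        0011000
-       0000111
---------------
        0010001

Method 2 - Add two's complement:
Two's complement of 0000111: invert → 1111000, add 1 → 1111001
  0011000
+ 1111001
---------
 10010001  (end carry out of the top bit = 1)
Discarding the end carry: 0010001
Decimal check:
  0011000 = 16 + 8 = 24
  0000111 = 4 + 2 + 1 = 7
  24 - 7 = 17, and 0010001 = 16 + 1 = 17 ✓



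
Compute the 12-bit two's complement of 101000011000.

Original (sign bit 1, negative): 101000011000
Step 1 - Invert all bits: 010111100111
Step 2 - Add 1: 010111101000
Verification: 101000011000 + 010111101000 = 1000000000000; discarding the end carry (carry out of the top bit) leaves the 12-bit value 000000000000, as required for x + (-x)



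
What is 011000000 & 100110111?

AND: 1 only when both bits are 1
  011000000
& 100110111
-----------
  000000000
Decimal: 192 & 311 = 0



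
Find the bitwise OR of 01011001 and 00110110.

OR: 1 when either bit is 1
  01011001
| 00110110
----------
  01111111
Decimal: 89 | 54 = 127



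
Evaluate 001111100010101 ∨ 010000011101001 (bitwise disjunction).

OR: 1 when either bit is 1
  001111100010101
| 010000011101001
-----------------
  011111111111101
Decimal: 7957 | 8425 = 16381



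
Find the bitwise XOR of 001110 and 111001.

XOR: 1 when bits differ
  001110
^ 111001
--------
  110111
Decimal: 14 ^ 57 = 55



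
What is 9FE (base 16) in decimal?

Expand by place value (powers of 16):
Digit values: F = 15, E = 14
9FE = 9 × 16^2 + 15 × 16^1 + 14 × 16^0
= 9 × 256 + 15 × 16 + 14 × 1
= 2304 + 240 + 14
= 2558



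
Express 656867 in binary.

Using repeated division by 2:
656867 ÷ 2 = 328433 remainder 1
328433 ÷ 2 = 164216 remainder 1
164216 ÷ 2 = 82108 remainder 0
82108 ÷ 2 = 41054 remainder 0
41054 ÷ 2 = 20527 remainder 0
20527 ÷ 2 = 10263 remainder 1
10263 ÷ 2 = 5131 remainder 1
5131 ÷ 2 = 2565 remainder 1
2565 ÷ 2 = 1282 remainder 1
1282 ÷ 2 = 641 remainder 0
641 ÷ 2 = 320 remainder 1
320 ÷ 2 = 160 remainder 0
160 ÷ 2 = 80 remainder 0
80 ÷ 2 = 40 remainder 0
40 ÷ 2 = 20 remainder 0
20 ÷ 2 = 10 remainder 0
10 ÷ 2 = 5 remainder 0
5 ÷ 2 = 2 remainder 1
2 ÷ 2 = 1 remainder 0
1 ÷ 2 = 0 remainder 1
Reading remainders bottom to top: 10100000010111100011



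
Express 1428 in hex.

Using repeated division by 16 (digits 10–15 are A–F):
1428 ÷ 16 = 89 remainder 4
89 ÷ 16 = 5 remainder 9
5 ÷ 16 = 0 remainder 5
Reading remainders bottom to top: 594



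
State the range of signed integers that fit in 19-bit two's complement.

For 19-bit two's complement:
Minimum: -2^18 = -262144
Maximum: 2^18 - 1 = 262143



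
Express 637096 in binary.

Using repeated division by 2:
637096 ÷ 2 = 318548 remainder 0
318548 ÷ 2 = 159274 remainder 0
159274 ÷ 2 = 79637 remainder 0
79637 ÷ 2 = 39818 remainder 1
39818 ÷ 2 = 19909 remainder 0
19909 ÷ 2 = 9954 remainder 1
9954 ÷ 2 = 4977 remainder 0
4977 ÷ 2 = 2488 remainder 1
2488 ÷ 2 = 1244 remainder 0
1244 ÷ 2 = 622 remainder 0
622 ÷ 2 = 311 remainder 0
311 ÷ 2 = 155 remainder 1
155 ÷ 2 = 77 remainder 1
77 ÷ 2 = 38 remainder 1
38 ÷ 2 = 19 remainder 0
19 ÷ 2 = 9 remainder 1
9 ÷ 2 = 4 remainder 1
4 ÷ 2 = 2 remainder 0
2 ÷ 2 = 1 remainder 0
1 ÷ 2 = 0 remainder 1
Reading remainders bottom to top: 10011011100010101000



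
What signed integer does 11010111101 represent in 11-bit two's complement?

Binary: 11010111101
Sign bit: 1 (negative)
Invert: 00101000010
Add 1:  00101000011
Magnitude: 00101000011 = 256 + 64 + 2 + 1 = 323
Value: -323



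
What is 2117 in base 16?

Using repeated division by 16 (digits 10–15 are A–F):
2117 ÷ 16 = 132 remainder 5
132 ÷ 16 = 8 remainder 4
8 ÷ 16 = 0 remainder 8
Reading remainders bottom to top: 845



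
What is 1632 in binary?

Using repeated division by 2:
1632 ÷ 2 = 816 remainder 0
816 ÷ 2 = 408 remainder 0
408 ÷ 2 = 204 remainder 0
204 ÷ 2 = 102 remainder 0
102 ÷ 2 = 51 remainder 0
51 ÷ 2 = 25 remainder 1
25 ÷ 2 = 12 remainder 1
12 ÷ 2 = 6 remainder 0
6 ÷ 2 = 3 remainder 0
3 ÷ 2 = 1 remainder 1
1 ÷ 2 = 0 remainder 1
Reading remainders bottom to top: 11001100000



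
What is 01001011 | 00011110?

OR: 1 when either bit is 1
  01001011
| 00011110
----------
  01011111
Decimal: 75 | 30 = 95



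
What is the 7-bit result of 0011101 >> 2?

Original: 0011101 (decimal 29)
Shift right by 2 positions
Drop the 2 low bits; fill with zeros on the left
Result: 0000111 (decimal 7)
Equivalent: 29 >> 2 = 29 ÷ 2^2 = 7



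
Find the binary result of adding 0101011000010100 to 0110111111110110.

Add column by column from the right: bit + bit + carry-in; write the sum mod 2, carry 1 when the sum is 2 or 3.
carry:  1111111111101000
        0101011000010100
+       0110111111110110
------------------------
       01100011000001010
(the carry out of the leftmost column, 0, becomes the leading bit)
Decimal check:
  0101011000010100 = 16384 + 4096 + 1024 + 512 + 16 + 4 = 22036
  0110111111110110 = 16384 + 8192 + 2048 + 1024 + 512 + 256 + 128 + 64 + 32 + 16 + 4 + 2 = 28662
  22036 + 28662 = 50698, and 01100011000001010 = 32768 + 16384 + 1024 + 512 + 8 + 2 = 50698 ✓



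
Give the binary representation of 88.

Using repeated division by 2:
88 ÷ 2 = 44 remainder 0
44 ÷ 2 = 22 remainder 0
22 ÷ 2 = 11 remainder 0
11 ÷ 2 = 5 remainder 1
5 ÷ 2 = 2 remainder 1
2 ÷ 2 = 1 remainder 0
1 ÷ 2 = 0 remainder 1
Reading remainders bottom to top: 1011000



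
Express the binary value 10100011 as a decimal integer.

Sum of powers of 2 for each 1-bit:
2^0 + 2^1 + 2^5 + 2^7
= 1 + 2 + 32 + 128
= 163



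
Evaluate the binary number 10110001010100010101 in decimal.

Sum of powers of 2 for each 1-bit:
2^0 + 2^2 + 2^4 + 2^8 + 2^10 + 2^12 + 2^16 + 2^17 + 2^19
= 1 + 4 + 16 + 256 + 1024 + 4096 + 65536 + 131072 + 524288
= 726293



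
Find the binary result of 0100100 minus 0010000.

Method 1 - Direct subtraction (column by column from the right: bit − bit − borrow-in; if negative, add 2 and borrow 1 from the next column):
borrow: 0100000
        0100100
-       0010000
---------------
        0010100

Method 2 - Add two's complement:
Two's complement of 0010000: invert → 1101111, add 1 → 1110000
  0100100
+ 1110000
---------
 10010100  (end carry out of the top bit = 1)
Discarding the end carry: 0010100
Decimal check:
  0100100 = 32 + 4 = 36
  0010000 = 16
  36 - 16 = 20, and 0010100 = 16 + 4 = 20 ✓



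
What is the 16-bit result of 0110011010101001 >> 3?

Original: 0110011010101001 (decimal 26281)
Shift right by 3 positions
Drop the 3 low bits; fill with zeros on the left
Result: 0000110011010101 (decimal 3285)
Equivalent: 26281 >> 3 = 26281 ÷ 2^3 = 3285



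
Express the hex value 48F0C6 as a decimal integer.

Expand by place value (powers of 16):
Digit values: F = 15, C = 12
48F0C6 = 4 × 16^5 + 8 × 16^4 + 15 × 16^3 + 0 × 16^2 + 12 × 16^1 + 6 × 16^0
= 4 × 1048576 + 8 × 65536 + 15 × 4096 + 0 × 256 + 12 × 16 + 6 × 1
= 4194304 + 524288 + 61440 + 0 + 192 + 6
= 4780230



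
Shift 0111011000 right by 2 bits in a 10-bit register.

Original: 0111011000 (decimal 472)
Shift right by 2 positions
Drop the 2 low bits; fill with zeros on the left
Result: 0001110110 (decimal 118)
Equivalent: 472 >> 2 = 472 ÷ 2^2 = 118



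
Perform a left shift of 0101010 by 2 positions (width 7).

Original: 0101010 (decimal 42)
Shift left by 2 positions
Append 2 zeros on the right and drop the 2 high bits that overflow the 7-bit width
Result: 0101000 (decimal 40)
Equivalent: 42 << 2 = 42 × 2^2 = 168, truncated to 7 bits = 40



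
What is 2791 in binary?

Using repeated division by 2:
2791 ÷ 2 = 1395 remainder 1
1395 ÷ 2 = 697 remainder 1
697 ÷ 2 = 348 remainder 1
348 ÷ 2 = 174 remainder 0
174 ÷ 2 = 87 remainder 0
87 ÷ 2 = 43 remainder 1
43 ÷ 2 = 21 remainder 1
21 ÷ 2 = 10 remainder 1
10 ÷ 2 = 5 remainder 0
5 ÷ 2 = 2 remainder 1
2 ÷ 2 = 1 remainder 0
1 ÷ 2 = 0 remainder 1
Reading remainders bottom to top: 101011100111



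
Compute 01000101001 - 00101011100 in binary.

Method 1 - Direct subtraction (column by column from the right: bit − bit − borrow-in; if negative, add 2 and borrow 1 from the next column):
borrow: 01110111000
        01000101001
-       00101011100
-------------------
        00011001101

Method 2 - Add two's complement:
Two's complement of 00101011100: invert → 11010100011, add 1 → 11010100100
  01000101001
+ 11010100100
-------------
 100011001101  (end carry out of the top bit = 1)
Discarding the end carry: 00011001101
Decimal check:
  01000101001 = 512 + 32 + 8 + 1 = 553
  00101011100 = 256 + 64 + 16 + 8 + 4 = 348
  553 - 348 = 205, and 00011001101 = 128 + 64 + 8 + 4 + 1 = 205 ✓



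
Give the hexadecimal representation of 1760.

Using repeated division by 16 (digits 10–15 are A–F):
1760 ÷ 16 = 110 remainder 0
110 ÷ 16 = 6 remainder 14 (E)
6 ÷ 16 = 0 remainder 6
Reading remainders bottom to top: 6E0



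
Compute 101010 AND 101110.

AND: 1 only when both bits are 1
  101010
& 101110
--------
  101010
Decimal: 42 & 46 = 42



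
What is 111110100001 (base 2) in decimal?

Sum of powers of 2 for each 1-bit:
2^0 + 2^5 + 2^7 + 2^8 + 2^9 + 2^10 + 2^11
= 1 + 32 + 128 + 256 + 512 + 1024 + 2048
= 4001



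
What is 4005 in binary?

Using repeated division by 2:
4005 ÷ 2 = 2002 remainder 1
2002 ÷ 2 = 1001 remainder 0
1001 ÷ 2 = 500 remainder 1
500 ÷ 2 = 250 remainder 0
250 ÷ 2 = 125 remainder 0
125 ÷ 2 = 62 remainder 1
62 ÷ 2 = 31 remainder 0
31 ÷ 2 = 15 remainder 1
15 ÷ 2 = 7 remainder 1
7 ÷ 2 = 3 remainder 1
3 ÷ 2 = 1 remainder 1
1 ÷ 2 = 0 remainder 1
Reading remainders bottom to top: 111110100101



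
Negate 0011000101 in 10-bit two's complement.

Original: 0011000101
Step 1 - Invert all bits: 1100111010
Step 2 - Add 1: 1100111011
Verification: 0011000101 + 1100111011 = 10000000000; discarding the end carry (carry out of the top bit) leaves the 10-bit value 0000000000, as required for x + (-x)



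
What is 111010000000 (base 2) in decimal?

Sum of powers of 2 for each 1-bit:
2^7 + 2^9 + 2^10 + 2^11
= 128 + 512 + 1024 + 2048
= 3712



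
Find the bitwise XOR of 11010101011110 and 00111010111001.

XOR: 1 when bits differ
  11010101011110
^ 00111010111001
----------------
  11101111100111
Decimal: 13662 ^ 3769 = 15335



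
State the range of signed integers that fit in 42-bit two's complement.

For 42-bit two's complement:
Minimum: -2^41 = -2199023255552
Maximum: 2^41 - 1 = 2199023255551



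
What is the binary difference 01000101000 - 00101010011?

Method 1 - Direct subtraction (column by column from the right: bit − bit − borrow-in; if negative, add 2 and borrow 1 from the next column):
borrow: 01110101110
        01000101000
-       00101010011
-------------------
        00011010101

Method 2 - Add two's complement:
Two's complement of 00101010011: invert → 11010101100, add 1 → 11010101101
  01000101000
+ 11010101101
-------------
 100011010101  (end carry out of the top bit = 1)
Discarding the end carry: 00011010101
Decimal check:
  01000101000 = 512 + 32 + 8 = 552
  00101010011 = 256 + 64 + 16 + 2 + 1 = 339
  552 - 339 = 213, and 00011010101 = 128 + 64 + 16 + 4 + 1 = 213 ✓



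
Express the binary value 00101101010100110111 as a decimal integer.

Sum of powers of 2 for each 1-bit:
2^0 + 2^1 + 2^2 + 2^4 + 2^5 + 2^8 + 2^10 + 2^12 + 2^14 + 2^15 + 2^17
= 1 + 2 + 4 + 16 + 32 + 256 + 1024 + 4096 + 16384 + 32768 + 131072
= 185655



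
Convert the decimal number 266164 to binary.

Using repeated division by 2:
266164 ÷ 2 = 133082 remainder 0
133082 ÷ 2 = 66541 remainder 0
66541 ÷ 2 = 33270 remainder 1
33270 ÷ 2 = 16635 remainder 0
16635 ÷ 2 = 8317 remainder 1
8317 ÷ 2 = 4158 remainder 1
4158 ÷ 2 = 2079 remainder 0
2079 ÷ 2 = 1039 remainder 1
1039 ÷ 2 = 519 remainder 1
519 ÷ 2 = 259 remainder 1
259 ÷ 2 = 129 remainder 1
129 ÷ 2 = 64 remainder 1
64 ÷ 2 = 32 remainder 0
32 ÷ 2 = 16 remainder 0
16 ÷ 2 = 8 remainder 0
8 ÷ 2 = 4 remainder 0
4 ÷ 2 = 2 remainder 0
2 ÷ 2 = 1 remainder 0
1 ÷ 2 = 0 remainder 1
Reading remainders bottom to top: 1000000111110110100



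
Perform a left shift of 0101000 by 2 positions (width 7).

Original: 0101000 (decimal 40)
Shift left by 2 positions
Append 2 zeros on the right and drop the 2 high bits that overflow the 7-bit width
Result: 0100000 (decimal 32)
Equivalent: 40 << 2 = 40 × 2^2 = 160, truncated to 7 bits = 32



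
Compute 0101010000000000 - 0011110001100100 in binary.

Method 1 - Direct subtraction (column by column from the right: bit − bit − borrow-in; if negative, add 2 and borrow 1 from the next column):
borrow: 0111111111111000
        0101010000000000
-       0011110001100100
------------------------
        0001011110011100

Method 2 - Add two's complement:
Two's complement of 0011110001100100: invert → 1100001110011011, add 1 → 1100001110011100
  0101010000000000
+ 1100001110011100
------------------
 10001011110011100  (end carry out of the top bit = 1)
Discarding the end carry: 0001011110011100
Decimal check:
  0101010000000000 = 16384 + 4096 + 1024 = 21504
  0011110001100100 = 8192 + 4096 + 2048 + 1024 + 64 + 32 + 4 = 15460
  21504 - 15460 = 6044, and 0001011110011100 = 4096 + 1024 + 512 + 256 + 128 + 16 + 8 + 4 = 6044 ✓



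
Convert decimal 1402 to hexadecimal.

Using repeated division by 16 (digits 10–15 are A–F):
1402 ÷ 16 = 87 remainder 10 (A)
87 ÷ 16 = 5 remainder 7
5 ÷ 16 = 0 remainder 5
Reading remainders bottom to top: 57A



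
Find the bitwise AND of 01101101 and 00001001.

AND: 1 only when both bits are 1
  01101101
& 00001001
----------
  00001001
Decimal: 109 & 9 = 9



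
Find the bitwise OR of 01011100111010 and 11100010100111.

OR: 1 when either bit is 1
  01011100111010
| 11100010100111
----------------
  11111110111111
Decimal: 5946 | 14503 = 16319



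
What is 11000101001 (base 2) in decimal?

Sum of powers of 2 for each 1-bit:
2^0 + 2^3 + 2^5 + 2^9 + 2^10
= 1 + 8 + 32 + 512 + 1024
= 1577



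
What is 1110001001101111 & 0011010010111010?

AND: 1 only when both bits are 1
  1110001001101111
& 0011010010111010
------------------
  0010000000101010
Decimal: 57967 & 13498 = 8234



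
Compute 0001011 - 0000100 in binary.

Method 1 - Direct subtraction (column by column from the right: bit − bit − borrow-in; if negative, add 2 and borrow 1 from the next column):
borrow: 0001000
        0001011
-       0000100
---------------
        0000111

Method 2 - Add two's complement:
Two's complement of 0000100: invert → 1111011, add 1 → 1111100
  0001011
+ 1111100
---------
 10000111  (end carry out of the top bit = 1)
Discarding the end carry: 0000111
Decimal check:
  0001011 = 8 + 2 + 1 = 11
  0000100 = 4
  11 - 4 = 7, and 0000111 = 4 + 2 + 1 = 7 ✓



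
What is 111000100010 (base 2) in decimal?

Sum of powers of 2 for each 1-bit:
2^1 + 2^5 + 2^9 + 2^10 + 2^11
= 2 + 32 + 512 + 1024 + 2048
= 3618



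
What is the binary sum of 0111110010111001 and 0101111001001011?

Add column by column from the right: bit + bit + carry-in; write the sum mod 2, carry 1 when the sum is 2 or 3.
carry:  1111100111110110
        0111110010111001
+       0101111001001011
------------------------
       01101101100000100
(the carry out of the leftmost column, 0, becomes the leading bit)
Decimal check:
  0111110010111001 = 16384 + 8192 + 4096 + 2048 + 1024 + 128 + 32 + 16 + 8 + 1 = 31929
  0101111001001011 = 16384 + 4096 + 2048 + 1024 + 512 + 64 + 8 + 2 + 1 = 24139
  31929 + 24139 = 56068, and 01101101100000100 = 32768 + 16384 + 4096 + 2048 + 512 + 256 + 4 = 56068 ✓



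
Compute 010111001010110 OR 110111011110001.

OR: 1 when either bit is 1
  010111001010110
| 110111011110001
-----------------
  110111011110111
Decimal: 11862 | 28401 = 28407



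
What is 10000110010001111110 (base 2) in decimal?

Sum of powers of 2 for each 1-bit:
2^1 + 2^2 + 2^3 + 2^4 + 2^5 + 2^6 + 2^10 + 2^13 + 2^14 + 2^19
= 2 + 4 + 8 + 16 + 32 + 64 + 1024 + 8192 + 16384 + 524288
= 550014



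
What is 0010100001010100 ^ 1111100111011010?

XOR: 1 when bits differ
  0010100001010100
^ 1111100111011010
------------------
  1101000110001110
Decimal: 10324 ^ 63962 = 53646



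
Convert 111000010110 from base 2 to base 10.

Sum of powers of 2 for each 1-bit:
2^1 + 2^2 + 2^4 + 2^9 + 2^10 + 2^11
= 2 + 4 + 16 + 512 + 1024 + 2048
= 3606



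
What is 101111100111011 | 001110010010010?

OR: 1 when either bit is 1
  101111100111011
| 001110010010010
-----------------
  101111110111011
Decimal: 24379 | 7314 = 24507



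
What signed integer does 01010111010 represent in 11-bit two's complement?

Binary: 01010111010
Sign bit: 0 (non-negative)
Read directly as an unsigned value:
01010111010 = 512 + 128 + 32 + 16 + 8 + 2 = 698
Value: 698



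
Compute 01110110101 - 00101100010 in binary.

Method 1 - Direct subtraction (column by column from the right: bit − bit − borrow-in; if negative, add 2 and borrow 1 from the next column):
borrow: 00010000100
        01110110101
-       00101100010
-------------------
        01001010011

Method 2 - Add two's complement:
Two's complement of 00101100010: invert → 11010011101, add 1 → 11010011110
  01110110101
+ 11010011110
-------------
 101001010011  (end carry out of the top bit = 1)
Discarding the end carry: 01001010011
Decimal check:
  01110110101 = 512 + 256 + 128 + 32 + 16 + 4 + 1 = 949
  00101100010 = 256 + 64 + 32 + 2 = 354
  949 - 354 = 595, and 01001010011 = 512 + 64 + 16 + 2 + 1 = 595 ✓



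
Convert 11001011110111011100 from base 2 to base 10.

Sum of powers of 2 for each 1-bit:
2^2 + 2^3 + 2^4 + 2^6 + 2^7 + 2^8 + 2^10 + 2^11 + 2^12 + 2^13 + 2^15 + 2^18 + 2^19
= 4 + 8 + 16 + 64 + 128 + 256 + 1024 + 2048 + 4096 + 8192 + 32768 + 262144 + 524288
= 835036



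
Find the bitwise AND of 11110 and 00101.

AND: 1 only when both bits are 1
  11110
& 00101
-------
  00100
Decimal: 30 & 5 = 4



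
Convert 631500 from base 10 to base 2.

Using repeated division by 2:
631500 ÷ 2 = 315750 remainder 0
315750 ÷ 2 = 157875 remainder 0
157875 ÷ 2 = 78937 remainder 1
78937 ÷ 2 = 39468 remainder 1
39468 ÷ 2 = 19734 remainder 0
19734 ÷ 2 = 9867 remainder 0
9867 ÷ 2 = 4933 remainder 1
4933 ÷ 2 = 2466 remainder 1
2466 ÷ 2 = 1233 remainder 0
1233 ÷ 2 = 616 remainder 1
616 ÷ 2 = 308 remainder 0
308 ÷ 2 = 154 remainder 0
154 ÷ 2 = 77 remainder 0
77 ÷ 2 = 38 remainder 1
38 ÷ 2 = 19 remainder 0
19 ÷ 2 = 9 remainder 1
9 ÷ 2 = 4 remainder 1
4 ÷ 2 = 2 remainder 0
2 ÷ 2 = 1 remainder 0
1 ÷ 2 = 0 remainder 1
Reading remainders bottom to top: 10011010001011001100



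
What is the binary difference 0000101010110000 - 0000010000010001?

Method 1 - Direct subtraction (column by column from the right: bit − bit − borrow-in; if negative, add 2 and borrow 1 from the next column):
borrow: 0000100000111110
        0000101010110000
-       0000010000010001
------------------------
        0000011010011111

Method 2 - Add two's complement:
Two's complement of 0000010000010001: invert → 1111101111101110, add 1 → 1111101111101111
  0000101010110000
+ 1111101111101111
------------------
 10000011010011111  (end carry out of the top bit = 1)
Discarding the end carry: 0000011010011111
Decimal check:
  0000101010110000 = 2048 + 512 + 128 + 32 + 16 = 2736
  0000010000010001 = 1024 + 16 + 1 = 1041
  2736 - 1041 = 1695, and 0000011010011111 = 1024 + 512 + 128 + 16 + 8 + 4 + 2 + 1 = 1695 ✓



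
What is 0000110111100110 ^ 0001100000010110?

XOR: 1 when bits differ
  0000110111100110
^ 0001100000010110
------------------
  0001010111110000
Decimal: 3558 ^ 6166 = 5616



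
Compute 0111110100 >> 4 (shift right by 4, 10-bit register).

Original: 0111110100 (decimal 500)
Shift right by 4 positions
Drop the 4 low bits; fill with zeros on the left
Result: 0000011111 (decimal 31)
Equivalent: 500 >> 4 = 500 ÷ 2^4 = 31



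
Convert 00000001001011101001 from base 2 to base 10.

Sum of powers of 2 for each 1-bit:
2^0 + 2^3 + 2^5 + 2^6 + 2^7 + 2^9 + 2^12
= 1 + 8 + 32 + 64 + 128 + 512 + 4096
= 4841



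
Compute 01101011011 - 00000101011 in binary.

Method 1 - Direct subtraction (column by column from the right: bit − bit − borrow-in; if negative, add 2 and borrow 1 from the next column):
borrow: 00001000000
        01101011011
-       00000101011
-------------------
        01100110000

Method 2 - Add two's complement:
Two's complement of 00000101011: invert → 11111010100, add 1 → 11111010101
  01101011011
+ 11111010101
-------------
 101100110000  (end carry out of the top bit = 1)
Discarding the end carry: 01100110000
Decimal check:
  01101011011 = 512 + 256 + 64 + 16 + 8 + 2 + 1 = 859
  00000101011 = 32 + 8 + 2 + 1 = 43
  859 - 43 = 816, and 01100110000 = 512 + 256 + 32 + 16 = 816 ✓



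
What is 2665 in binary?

Using repeated division by 2:
2665 ÷ 2 = 1332 remainder 1
1332 ÷ 2 = 666 remainder 0
666 ÷ 2 = 333 remainder 0
333 ÷ 2 = 166 remainder 1
166 ÷ 2 = 83 remainder 0
83 ÷ 2 = 41 remainder 1
41 ÷ 2 = 20 remainder 1
20 ÷ 2 = 10 remainder 0
10 ÷ 2 = 5 remainder 0
5 ÷ 2 = 2 remainder 1
2 ÷ 2 = 1 remainder 0
1 ÷ 2 = 0 remainder 1
Reading remainders bottom to top: 101001101001



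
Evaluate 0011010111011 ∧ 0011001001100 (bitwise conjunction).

AND: 1 only when both bits are 1
  0011010111011
& 0011001001100
---------------
  0011000001000
Decimal: 1723 & 1612 = 1544



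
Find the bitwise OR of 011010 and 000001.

OR: 1 when either bit is 1
  011010
| 000001
--------
  011011
Decimal: 26 | 1 = 27



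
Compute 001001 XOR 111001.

XOR: 1 when bits differ
  001001
^ 111001
--------
  110000
Decimal: 9 ^ 57 = 48



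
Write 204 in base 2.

Using repeated division by 2:
204 ÷ 2 = 102 remainder 0
102 ÷ 2 = 51 remainder 0
51 ÷ 2 = 25 remainder 1
25 ÷ 2 = 12 remainder 1
12 ÷ 2 = 6 remainder 0
6 ÷ 2 = 3 remainder 0
3 ÷ 2 = 1 remainder 1
1 ÷ 2 = 0 remainder 1
Reading remainders bottom to top: 11001100



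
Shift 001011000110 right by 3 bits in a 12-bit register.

Original: 001011000110 (decimal 710)
Shift right by 3 positions
Drop the 3 low bits; fill with zeros on the left
Result: 000001011000 (decimal 88)
Equivalent: 710 >> 3 = 710 ÷ 2^3 = 88



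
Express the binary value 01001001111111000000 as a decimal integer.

Sum of powers of 2 for each 1-bit:
2^6 + 2^7 + 2^8 + 2^9 + 2^10 + 2^11 + 2^12 + 2^15 + 2^18
= 64 + 128 + 256 + 512 + 1024 + 2048 + 4096 + 32768 + 262144
= 303040



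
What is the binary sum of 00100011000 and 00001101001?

Add column by column from the right: bit + bit + carry-in; write the sum mod 2, carry 1 when the sum is 2 or 3.
carry:  00011110000
        00100011000
+       00001101001
-------------------
       000110000001
(the carry out of the leftmost column, 0, becomes the leading bit)
Decimal check:
  00100011000 = 256 + 16 + 8 = 280
  00001101001 = 64 + 32 + 8 + 1 = 105
  280 + 105 = 385, and 000110000001 = 256 + 128 + 1 = 385 ✓



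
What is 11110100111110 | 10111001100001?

OR: 1 when either bit is 1
  11110100111110
| 10111001100001
----------------
  11111101111111
Decimal: 15678 | 11873 = 16255



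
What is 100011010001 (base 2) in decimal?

Sum of powers of 2 for each 1-bit:
2^0 + 2^4 + 2^6 + 2^7 + 2^11
= 1 + 16 + 64 + 128 + 2048
= 2257



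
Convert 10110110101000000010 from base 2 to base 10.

Sum of powers of 2 for each 1-bit:
2^1 + 2^9 + 2^11 + 2^13 + 2^14 + 2^16 + 2^17 + 2^19
= 2 + 512 + 2048 + 8192 + 16384 + 65536 + 131072 + 524288
= 748034



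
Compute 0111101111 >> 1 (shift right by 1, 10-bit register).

Original: 0111101111 (decimal 495)
Shift right by 1 position
Drop the 1 low bit; fill with zero on the left
Result: 0011110111 (decimal 247)
Equivalent: 495 >> 1 = 495 ÷ 2^1 = 247



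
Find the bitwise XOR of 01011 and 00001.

XOR: 1 when bits differ
  01011
^ 00001
-------
  01010
Decimal: 11 ^ 1 = 10



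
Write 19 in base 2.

Using repeated division by 2:
19 ÷ 2 = 9 remainder 1
9 ÷ 2 = 4 remainder 1
4 ÷ 2 = 2 remainder 0
2 ÷ 2 = 1 remainder 0
1 ÷ 2 = 0 remainder 1
Reading remainders bottom to top: 10011



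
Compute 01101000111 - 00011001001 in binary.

Method 1 - Direct subtraction (column by column from the right: bit − bit − borrow-in; if negative, add 2 and borrow 1 from the next column):
borrow: 00111110000
        01101000111
-       00011001001
-------------------
        01001111110

Method 2 - Add two's complement:
Two's complement of 00011001001: invert → 11100110110, add 1 → 11100110111
  01101000111
+ 11100110111
-------------
 101001111110  (end carry out of the top bit = 1)
Discarding the end carry: 01001111110
Decimal check:
  01101000111 = 512 + 256 + 64 + 4 + 2 + 1 = 839
  00011001001 = 128 + 64 + 8 + 1 = 201
  839 - 201 = 638, and 01001111110 = 512 + 64 + 32 + 16 + 8 + 4 + 2 = 638 ✓



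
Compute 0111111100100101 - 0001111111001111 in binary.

Method 1 - Direct subtraction (column by column from the right: bit − bit − borrow-in; if negative, add 2 and borrow 1 from the next column):
borrow: 0011111110111100
        0111111100100101
-       0001111111001111
------------------------
        0101111101010110

Method 2 - Add two's complement:
Two's complement of 0001111111001111: invert → 1110000000110000, add 1 → 1110000000110001
  0111111100100101
+ 1110000000110001
------------------
 10101111101010110  (end carry out of the top bit = 1)
Discarding the end carry: 0101111101010110
Decimal check:
  0111111100100101 = 16384 + 8192 + 4096 + 2048 + 1024 + 512 + 256 + 32 + 4 + 1 = 32549
  0001111111001111 = 4096 + 2048 + 1024 + 512 + 256 + 128 + 64 + 8 + 4 + 2 + 1 = 8143
  32549 - 8143 = 24406, and 0101111101010110 = 16384 + 4096 + 2048 + 1024 + 512 + 256 + 64 + 16 + 4 + 2 = 24406 ✓



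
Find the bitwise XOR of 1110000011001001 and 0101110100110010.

XOR: 1 when bits differ
  1110000011001001
^ 0101110100110010
------------------
  1011110111111011
Decimal: 57545 ^ 23858 = 48635



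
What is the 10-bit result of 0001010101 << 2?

Original: 0001010101 (decimal 85)
Shift left by 2 positions
Append 2 zeros on the right
Result: 0101010100 (decimal 340)
Equivalent: 85 << 2 = 85 × 2^2 = 340



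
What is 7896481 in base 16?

Using repeated division by 16 (digits 10–15 are A–F):
7896481 ÷ 16 = 493530 remainder 1
493530 ÷ 16 = 30845 remainder 10 (A)
30845 ÷ 16 = 1927 remainder 13 (D)
1927 ÷ 16 = 120 remainder 7
120 ÷ 16 = 7 remainder 8
7 ÷ 16 = 0 remainder 7
Reading remainders bottom to top: 787DA1



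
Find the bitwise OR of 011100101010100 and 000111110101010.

OR: 1 when either bit is 1
  011100101010100
| 000111110101010
-----------------
  011111111111110
Decimal: 14676 | 4010 = 16382



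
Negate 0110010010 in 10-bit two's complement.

Original: 0110010010
Step 1 - Invert all bits: 1001101101
Step 2 - Add 1: 1001101110
Verification: 0110010010 + 1001101110 = 10000000000; discarding the end carry (carry out of the top bit) leaves the 10-bit value 0000000000, as required for x + (-x)



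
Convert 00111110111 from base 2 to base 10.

Sum of powers of 2 for each 1-bit:
2^0 + 2^1 + 2^2 + 2^4 + 2^5 + 2^6 + 2^7 + 2^8
= 1 + 2 + 4 + 16 + 32 + 64 + 128 + 256
= 503



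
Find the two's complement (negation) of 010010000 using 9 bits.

Original: 010010000
Step 1 - Invert all bits: 101101111
Step 2 - Add 1: 101110000
Verification: 010010000 + 101110000 = 1000000000; discarding the end carry (carry out of the top bit) leaves the 9-bit value 000000000, as required for x + (-x)



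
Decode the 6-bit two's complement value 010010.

Binary: 010010
Sign bit: 0 (non-negative)
Read directly as an unsigned value:
010010 = 16 + 2 = 18
Value: 18



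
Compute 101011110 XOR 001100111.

XOR: 1 when bits differ
  101011110
^ 001100111
-----------
  100111001
Decimal: 350 ^ 103 = 313



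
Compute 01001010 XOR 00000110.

XOR: 1 when bits differ
  01001010
^ 00000110
----------
  01001100
Decimal: 74 ^ 6 = 76



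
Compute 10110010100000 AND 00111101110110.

AND: 1 only when both bits are 1
  10110010100000
& 00111101110110
----------------
  00110000100000
Decimal: 11424 & 3958 = 3104



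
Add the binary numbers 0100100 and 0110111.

Add column by column from the right: bit + bit + carry-in; write the sum mod 2, carry 1 when the sum is 2 or 3.
carry:  1001000
        0100100
+       0110111
---------------
       01011011
(the carry out of the leftmost column, 0, becomes the leading bit)
Decimal check:
  0100100 = 32 + 4 = 36
  0110111 = 32 + 16 + 4 + 2 + 1 = 55
  36 + 55 = 91, and 01011011 = 64 + 16 + 8 + 2 + 1 = 91 ✓



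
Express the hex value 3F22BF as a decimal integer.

Expand by place value (powers of 16):
Digit values: F = 15, B = 11
3F22BF = 3 × 16^5 + 15 × 16^4 + 2 × 16^3 + 2 × 16^2 + 11 × 16^1 + 15 × 16^0
= 3 × 1048576 + 15 × 65536 + 2 × 4096 + 2 × 256 + 11 × 16 + 15 × 1
= 3145728 + 983040 + 8192 + 512 + 176 + 15
= 4137663



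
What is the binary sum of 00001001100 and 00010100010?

Add column by column from the right: bit + bit + carry-in; write the sum mod 2, carry 1 when the sum is 2 or 3.
carry:  00000000000
        00001001100
+       00010100010
-------------------
       000011101110
(the carry out of the leftmost column, 0, becomes the leading bit)
Decimal check:
  00001001100 = 64 + 8 + 4 = 76
  00010100010 = 128 + 32 + 2 = 162
  76 + 162 = 238, and 000011101110 = 128 + 64 + 32 + 8 + 4 + 2 = 238 ✓

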